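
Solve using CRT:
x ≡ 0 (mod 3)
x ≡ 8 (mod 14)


m₁ = 3, m₂ = 14, gcd = 1, so CRT applies. M = m₁·m₂ = 42
Let M₁ = M/m₁ = 14, M₂ = M/m₂ = 3
Find y₁ ≡ M₁⁻¹ (mod m₁): 14⁻¹ ≡ 2 (mod 3)
Find y₂ ≡ M₂⁻¹ (mod m₂): 3⁻¹ ≡ 5 (mod 14)
x = a₁·M₁·y₁ + a₂·M₂·y₂ = 0·14·2 + 8·3·5 = 120
Reduce mod 42: x ≡ 36
Check: 36 mod 3 = 0 ✓, 36 mod 14 = 8 ✓

x ≡ 36 (mod 42)


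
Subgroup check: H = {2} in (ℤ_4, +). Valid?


Subgroup test for H = {2} in (ℤ_4, +):
(1) 0 ∈ H? No
(2) Closure: for all a,b ∈ H, (a+b) mod 4 ∈ H? No  [counterexample: 2 + 2 = 0 ∉ H]
(3) Inverses: for all a ∈ H, -a mod 4 ∈ H? Yes

No, H is not a subgroup of ℤ_4


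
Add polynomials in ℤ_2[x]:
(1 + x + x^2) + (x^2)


Add coefficients mod 2:
x^0: 1 + 0 = 1 (mod 2)
x^1: 1 + 0 = 1 (mod 2)
x^2: 1 + 1 = 0 (mod 2)
Result: 1 + x

f + g = 1 + x


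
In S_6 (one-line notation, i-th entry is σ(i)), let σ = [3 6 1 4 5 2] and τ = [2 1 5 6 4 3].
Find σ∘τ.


σ∘τ: apply τ first, then σ
1 →τ 2 →σ 6
2 →τ 1 →σ 3
3 →τ 5 →σ 5
4 →τ 6 →σ 2
5 →τ 4 →σ 4
6 →τ 3 →σ 1

σ∘τ = [6 3 5 2 4 1]


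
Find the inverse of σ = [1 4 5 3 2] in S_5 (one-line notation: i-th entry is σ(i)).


To find σ⁻¹, swap domain and range:
σ(1) = 1 → σ⁻¹(1) = 1
σ(2) = 4 → σ⁻¹(4) = 2
σ(3) = 5 → σ⁻¹(5) = 3
σ(4) = 3 → σ⁻¹(3) = 4
σ(5) = 2 → σ⁻¹(2) = 5

σ⁻¹ = [1 5 4 2 3]


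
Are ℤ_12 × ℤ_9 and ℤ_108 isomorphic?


Comparing ℤ_12 × ℤ_9 and ℤ_108:
gcd(12,9) = 3 ≠ 1. Max element order in ℤ_12×ℤ_9 is lcm(12,9) = 36 < 108, so it has no element of order 108

No, ℤ_12 × ℤ_9 ≇ ℤ_108


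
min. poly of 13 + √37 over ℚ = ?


Let α = 13 + √37. Then α - 13 = √37, so (α - 13)² = 37, giving α² - 26α + 132 = 0. Degree 2 and α ∉ ℚ, so this is the minimal polynomial.

Minimal polynomial: x² - 26x + 132


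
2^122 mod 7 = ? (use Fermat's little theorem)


Fermat's little theorem: if p is prime and gcd(a,p)=1, then a^(p-1) ≡ 1 (mod p)
p = 7 is prime, gcd(2,7) = 1
Reduce exponent: 122 mod 6 = 2
So 2^122 ≡ 2^2 (mod 7)
2^2 mod 7 = 4

2^122 ≡ 4 (mod 7)


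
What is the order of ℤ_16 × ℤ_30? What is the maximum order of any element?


|ℤ_16 × ℤ_30| = 16 × 30 = 480
Max element order = lcm(16,30) = 240
Cyclic? No (gcd=2)

|ℤ_16×ℤ_30| = 480, max element order = 240


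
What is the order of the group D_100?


|D_n| = 2n (n rotations and n reflections)
|D_100| = 2×100 = 200

|D_100| = 200


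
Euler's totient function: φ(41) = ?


Factor n: 41 = 41
φ(n) = n · ∏(1 - 1/p) over distinct primes p | n
φ(41) = 41 · (1 - 1/41) = 40

φ(41) = 40


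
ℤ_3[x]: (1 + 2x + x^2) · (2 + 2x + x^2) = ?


Expand and collect like terms; reduce coefficients mod 3:
x^0: 1·2 = 2 ≡ 2 (mod 3)
x^1: 1·2 + 2·2 = 6 ≡ 0 (mod 3)
x^2: 1·1 + 2·2 + 1·2 = 7 ≡ 1 (mod 3)
x^3: 2·1 + 1·2 = 4 ≡ 1 (mod 3)
x^4: 1·1 = 1 ≡ 1 (mod 3)
Result: 2 + x^2 + x^3 + x^4

f · g = 2 + x^2 + x^3 + x^4


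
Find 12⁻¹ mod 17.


Use the extended Euclidean algorithm to write 1 = 12·s + 17·t; then s mod 17 is the inverse.
Euclidean algorithm:
  12 = 0·17 + 12
  17 = 1·12 + 5
  12 = 2·5 + 2
  5 = 2·2 + 1
  2 = 2·1 + 0
gcd(12,17) = 1
Back-substitution gives: 12·(-7) + 17·(5) = 1
So 12⁻¹ ≡ -7 ≡ 10 (mod 17)
Check: 12 × 10 = 120 ≡ 1 (mod 17) ✓

12⁻¹ ≡ 10 (mod 17)


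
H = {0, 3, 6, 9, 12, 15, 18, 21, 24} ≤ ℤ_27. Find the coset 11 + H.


11 + H = {11 + h (mod 27) : h ∈ H}
11+0=11, 11+3=14, 11+6=17, 11+9=20, 11+12=23, 11+15=26, 11+18=2, 11+21=5, 11+24=8
11 + H = {2, 5, 8, 11, 14, 17, 20, 23, 26} = 2 + H

11 + H = {2, 5, 8, 11, 14, 17, 20, 23, 26}


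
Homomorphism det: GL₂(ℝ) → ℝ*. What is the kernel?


Kernel = preimage of identity
ker(det) = {A | det(A) = 1} = SL₂(ℝ)

ker(det) = SL₂(ℝ)


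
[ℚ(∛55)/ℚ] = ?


∛55 has minimal polynomial x³ - 55 (irreducible over ℚ since 55 is not a perfect cube)

[ℚ(∛55)/ℚ] = 3


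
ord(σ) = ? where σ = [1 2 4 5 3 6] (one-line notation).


Cycle decomposition: (3 4 5)
Cycle lengths: 3
Order = lcm(3) = 3

ord(σ) = 3


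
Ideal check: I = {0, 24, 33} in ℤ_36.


Check ideal conditions for I = {0, 24, 33} in ℤ_36:
(1) I is an additive subgroup? No
(2) For r ∈ ℤ_36 and a ∈ I: r·a ∈ I? No  [counterexample: r=2, a=24, r·a mod 36 = 12 ∉ I]

No, I is not an ideal of ℤ_36


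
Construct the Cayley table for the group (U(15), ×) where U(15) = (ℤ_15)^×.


Elements: {1, 2, 4, 7, 8, 11, 13, 14}
Operation: multiplication mod 15
Entry (a, b) = (a × b) mod 15

Cayley table:
   |  1 |  2 |  4 |  7 |  8 | 11 | 13 | 14
 1 |  1 |  2 |  4 |  7 |  8 | 11 | 13 | 14
 2 |  2 |  4 |  8 | 14 |  1 |  7 | 11 | 13
 4 |  4 |  8 |  1 | 13 |  2 | 14 |  7 | 11
 7 |  7 | 14 | 13 |  4 | 11 |  2 |  1 |  8
 8 |  8 |  1 |  2 | 11 |  4 | 13 | 14 |  7
11 | 11 |  7 | 14 |  2 | 13 |  1 |  8 |  4
13 | 13 | 11 |  7 |  1 | 14 |  8 |  4 |  2
14 | 14 | 13 | 11 |  8 |  7 |  4 |  2 |  1


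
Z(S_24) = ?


Z(G) = {g ∈ G | gx = xg for all x ∈ G}
S_n is non-abelian for n ≥ 3; Z(S_24) is trivial

Z(S_24) = {e}


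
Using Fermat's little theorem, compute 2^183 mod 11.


Fermat's little theorem: if p is prime and gcd(a,p)=1, then a^(p-1) ≡ 1 (mod p)
p = 11 is prime, gcd(2,11) = 1
Reduce exponent: 183 mod 10 = 3
So 2^183 ≡ 2^3 (mod 11)
2^3 mod 11 = 8

2^183 ≡ 8 (mod 11)


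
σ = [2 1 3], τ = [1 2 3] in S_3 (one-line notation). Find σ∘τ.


σ∘τ: apply τ first, then σ
1 →τ 1 →σ 2
2 →τ 2 →σ 1
3 →τ 3 →σ 3

σ∘τ = [2 1 3]


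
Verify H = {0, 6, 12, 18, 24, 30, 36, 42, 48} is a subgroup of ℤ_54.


Subgroup test for H = {0, 6, 12, 18, 24, 30, 36, 42, 48} in (ℤ_54, +):
(1) 0 ∈ H? Yes
(2) Closure: for all a,b ∈ H, (a+b) mod 54 ∈ H? Yes
(3) Inverses: for all a ∈ H, -a mod 54 ∈ H? Yes

Yes, H is a subgroup of ℤ_54


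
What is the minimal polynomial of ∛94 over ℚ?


∛94 satisfies x³ - 94 = 0, irreducible over ℚ (no rational root; 94 is not a perfect cube)

Minimal polynomial: x³ - 94


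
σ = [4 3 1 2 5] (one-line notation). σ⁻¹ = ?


To find σ⁻¹, swap domain and range:
σ(1) = 4 → σ⁻¹(4) = 1
σ(2) = 3 → σ⁻¹(3) = 2
σ(3) = 1 → σ⁻¹(1) = 3
σ(4) = 2 → σ⁻¹(2) = 4
σ(5) = 5 → σ⁻¹(5) = 5

σ⁻¹ = [3 4 2 1 5]


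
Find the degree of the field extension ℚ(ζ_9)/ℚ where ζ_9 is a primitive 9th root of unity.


[ℚ(ζ_n):ℚ] = deg Φ_n(x) = φ(n). Here φ(9) = 6

[ℚ(ζ_9)/ℚ where ζ_9 is a primitive 9th root of unity] = 6


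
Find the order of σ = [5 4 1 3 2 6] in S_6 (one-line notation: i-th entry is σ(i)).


Cycle decomposition: (1 5 2 4 3)
Cycle lengths: 5
Order = lcm(5) = 5

ord(σ) = 5


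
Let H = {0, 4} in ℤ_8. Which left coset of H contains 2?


2 + H = {2 + h (mod 8) : h ∈ H}
2+0=2, 2+4=6

2 + H = {2, 6}


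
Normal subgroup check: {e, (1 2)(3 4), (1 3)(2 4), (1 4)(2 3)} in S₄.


H = {e, (1 2)(3 4), (1 3)(2 4), (1 4)(2 3)} in S₄
This is the Klein four-group V₄; it is normal in S₄ (it is a union of conjugacy classes)

Yes, normal subgroup


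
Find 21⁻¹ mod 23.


Use the extended Euclidean algorithm to write 1 = 21·s + 23·t; then s mod 23 is the inverse.
Euclidean algorithm:
  21 = 0·23 + 21
  23 = 1·21 + 2
  21 = 10·2 + 1
  2 = 2·1 + 0
gcd(21,23) = 1
Back-substitution gives: 21·(11) + 23·(-10) = 1
So 21⁻¹ ≡ 11 ≡ 11 (mod 23)
Check: 21 × 11 = 231 ≡ 1 (mod 23) ✓

21⁻¹ ≡ 11 (mod 23)


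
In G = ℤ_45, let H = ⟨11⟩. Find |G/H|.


|⟨11⟩| = n / gcd(11, 45) = 45 / 1 = 45
H is normal (ℤ_45 is abelian).
|G/H| = |G| / |H| = 45 / 45 = 1

|G/H| = 1


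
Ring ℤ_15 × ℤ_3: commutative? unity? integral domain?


Direct product ring; commutative with unity (1,1); but (1,0)·(0,1) = (0,0) gives zero divisors, so not an integral domain
Commutative: Yes
Integral domain: No
Has unity: Yes

ℤ_15 × ℤ_3: Commutative=Yes, Unity=Yes


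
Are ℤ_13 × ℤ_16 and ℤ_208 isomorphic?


Comparing ℤ_13 × ℤ_16 and ℤ_208:
gcd(13,16) = 1, so ℤ_13 × ℤ_16 ≅ ℤ_208 (CRT)

Yes, ℤ_13 × ℤ_16 ≅ ℤ_208


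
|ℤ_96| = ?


ℤ_n has n elements.

|ℤ_96| = 96


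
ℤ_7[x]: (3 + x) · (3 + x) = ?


Expand and collect like terms; reduce coefficients mod 7:
x^0: 3·3 = 9 ≡ 2 (mod 7)
x^1: 3·1 + 1·3 = 6 ≡ 6 (mod 7)
x^2: 1·1 = 1 ≡ 1 (mod 7)
Result: 2 + 6x + x^2

f · g = 2 + 6x + x^2


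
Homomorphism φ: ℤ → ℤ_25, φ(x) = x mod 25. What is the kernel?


Kernel = preimage of identity
ker(φ) = {x ∈ ℤ : x ≡ 0 (mod 25)} = 25ℤ = {0, ±25, ±50, ...}

ker(φ) = 25ℤ


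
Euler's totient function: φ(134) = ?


Factor n: 134 = 2 × 67
φ(n) = n · ∏(1 - 1/p) over distinct primes p | n
φ(134) = 134 · (1 - 1/2) · (1 - 1/67) = 66

φ(134) = 66


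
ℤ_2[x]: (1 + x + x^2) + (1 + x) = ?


Add coefficients mod 2:
x^0: 1 + 1 = 0 (mod 2)
x^1: 1 + 1 = 0 (mod 2)
x^2: 1 + 0 = 1 (mod 2)
Result: x^2

f + g = x^2


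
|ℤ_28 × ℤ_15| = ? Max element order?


|ℤ_28 × ℤ_15| = 28 × 15 = 420
Max element order = lcm(28,15) = 420
Cyclic? Yes (gcd=1)

|ℤ_28×ℤ_15| = 420, max element order = 420


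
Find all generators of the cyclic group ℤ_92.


g generates ℤ_n iff gcd(g,n) = 1
Prime factors of 92: 2, 23
Generators are g ∈ {1,...,91} not divisible by any of these primes.
Generators: {1, 3, 5, 7, 9, 11, 13, 15, 17, 19, 21, 25, 27, 29, 31, 33, 35, 37, 39, 41, 43, 45, 47, 49, 51, 53, 55, 57, 59, 61, 63, 65, 67, 71, 73, 75, 77, 79, 81, 83, 85, 87, 89, 91}
Number of generators = φ(92) = 44

Generators of ℤ_92 = {1, 3, 5, 7, 9, 11, 13, 15, 17, 19, 21, 25, 27, 29, 31, 33, 35, 37, 39, 41, 43, 45, 47, 49, 51, 53, 55, 57, 59, 61, 63, 65, 67, 71, 73, 75, 77, 79, 81, 83, 85, 87, 89, 91}


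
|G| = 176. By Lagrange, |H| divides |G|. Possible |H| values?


Lagrange's theorem: |H| divides |G|
|G| = 176
Divisors of 176: 1, 2, 4, 8, 11, 16, 22, 44, 88, 176

Possible subgroup orders: {1, 2, 4, 8, 11, 16, 22, 44, 88, 176}


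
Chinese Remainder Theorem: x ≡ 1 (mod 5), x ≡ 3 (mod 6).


m₁ = 5, m₂ = 6, gcd = 1, so CRT applies. M = m₁·m₂ = 30
Let M₁ = M/m₁ = 6, M₂ = M/m₂ = 5
Find y₁ ≡ M₁⁻¹ (mod m₁): 6⁻¹ ≡ 1 (mod 5)
Find y₂ ≡ M₂⁻¹ (mod m₂): 5⁻¹ ≡ 5 (mod 6)
x = a₁·M₁·y₁ + a₂·M₂·y₂ = 1·6·1 + 3·5·5 = 81
Reduce mod 30: x ≡ 21
Check: 21 mod 5 = 1 ✓, 21 mod 6 = 3 ✓

x ≡ 21 (mod 30)


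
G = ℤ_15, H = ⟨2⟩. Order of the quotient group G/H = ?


|⟨2⟩| = n / gcd(2, 15) = 15 / 1 = 15
H is normal (ℤ_15 is abelian).
|G/H| = |G| / |H| = 15 / 15 = 1

|G/H| = 1


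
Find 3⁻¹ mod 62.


Use the extended Euclidean algorithm to write 1 = 3·s + 62·t; then s mod 62 is the inverse.
Euclidean algorithm:
  3 = 0·62 + 3
  62 = 20·3 + 2
  3 = 1·2 + 1
  2 = 2·1 + 0
gcd(3,62) = 1
Back-substitution gives: 3·(21) + 62·(-1) = 1
So 3⁻¹ ≡ 21 ≡ 21 (mod 62)
Check: 3 × 21 = 63 ≡ 1 (mod 62) ✓

3⁻¹ ≡ 21 (mod 62)


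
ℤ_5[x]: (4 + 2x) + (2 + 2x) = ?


Add coefficients mod 5:
x^0: 4 + 2 = 1 (mod 5)
x^1: 2 + 2 = 4 (mod 5)
Result: 1 + 4x

f + g = 1 + 4x


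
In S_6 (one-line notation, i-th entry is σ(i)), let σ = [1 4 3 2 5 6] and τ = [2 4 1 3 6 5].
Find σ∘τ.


σ∘τ: apply τ first, then σ
1 →τ 2 →σ 4
2 →τ 4 →σ 2
3 →τ 1 →σ 1
4 →τ 3 →σ 3
5 →τ 6 →σ 6
6 →τ 5 →σ 5

σ∘τ = [4 2 1 3 6 5]


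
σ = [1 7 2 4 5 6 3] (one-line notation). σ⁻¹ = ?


To find σ⁻¹, swap domain and range:
σ(1) = 1 → σ⁻¹(1) = 1
σ(2) = 7 → σ⁻¹(7) = 2
σ(3) = 2 → σ⁻¹(2) = 3
σ(4) = 4 → σ⁻¹(4) = 4
σ(5) = 5 → σ⁻¹(5) = 5
σ(6) = 6 → σ⁻¹(6) = 6
σ(7) = 3 → σ⁻¹(3) = 7

σ⁻¹ = [1 3 7 4 5 6 2]


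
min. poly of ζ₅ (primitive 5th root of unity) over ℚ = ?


ζ₅ is a root of Φ₅(x) = x⁴ + x³ + x² + x + 1, irreducible over ℚ

Minimal polynomial: x⁴ + x³ + x² + x + 1


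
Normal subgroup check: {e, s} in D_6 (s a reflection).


H = {e, s} in D_6 (s a reflection)
r·s·r⁻¹ = sr⁻² ≠ s for n ≥ 3, so {e, s} is not closed under conjugation

No, not a normal subgroup


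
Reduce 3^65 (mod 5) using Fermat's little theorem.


Fermat's little theorem: if p is prime and gcd(a,p)=1, then a^(p-1) ≡ 1 (mod p)
p = 5 is prime, gcd(3,5) = 1
Reduce exponent: 65 mod 4 = 1
So 3^65 ≡ 3^1 (mod 5)
3^1 mod 5 = 3

3^65 ≡ 3 (mod 5)


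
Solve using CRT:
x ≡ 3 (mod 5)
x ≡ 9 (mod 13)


m₁ = 5, m₂ = 13, gcd = 1, so CRT applies. M = m₁·m₂ = 65
Let M₁ = M/m₁ = 13, M₂ = M/m₂ = 5
Find y₁ ≡ M₁⁻¹ (mod m₁): 13⁻¹ ≡ 2 (mod 5)
Find y₂ ≡ M₂⁻¹ (mod m₂): 5⁻¹ ≡ 8 (mod 13)
x = a₁·M₁·y₁ + a₂·M₂·y₂ = 3·13·2 + 9·5·8 = 438
Reduce mod 65: x ≡ 48
Check: 48 mod 5 = 3 ✓, 48 mod 13 = 9 ✓

x ≡ 48 (mod 65)


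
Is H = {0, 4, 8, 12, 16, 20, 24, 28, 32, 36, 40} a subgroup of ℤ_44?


Subgroup test for H = {0, 4, 8, 12, 16, 20, 24, 28, 32, 36, 40} in (ℤ_44, +):
(1) 0 ∈ H? Yes
(2) Closure: for all a,b ∈ H, (a+b) mod 44 ∈ H? Yes
(3) Inverses: for all a ∈ H, -a mod 44 ∈ H? Yes

Yes, H is a subgroup of ℤ_44


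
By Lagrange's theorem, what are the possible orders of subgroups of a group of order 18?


Lagrange's theorem: |H| divides |G|
|G| = 18
Divisors of 18: 1, 2, 3, 6, 9, 18

Possible subgroup orders: {1, 2, 3, 6, 9, 18}


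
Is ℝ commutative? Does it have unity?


ℝ is a field: commutative, has unity, every nonzero element is a unit (hence an integral domain)
Commutative: Yes
Integral domain: Yes
Has unity: Yes

ℝ: Commutative=Yes, Unity=Yes


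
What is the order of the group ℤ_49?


ℤ_n has n elements.

|ℤ_49| = 49


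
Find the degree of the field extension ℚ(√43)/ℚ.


√43 has minimal polynomial x² - 43 (irreducible over ℚ since 43 is squarefree)

[ℚ(√43)/ℚ] = 2


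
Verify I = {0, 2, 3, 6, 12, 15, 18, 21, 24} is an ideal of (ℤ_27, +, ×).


Check ideal conditions for I = {0, 2, 3, 6, 12, 15, 18, 21, 24} in ℤ_27:
(1) I is an additive subgroup? No
(2) For r ∈ ℤ_27 and a ∈ I: r·a ∈ I? No  [counterexample: r=2, a=2, r·a mod 27 = 4 ∉ I]

No, I is not an ideal of ℤ_27


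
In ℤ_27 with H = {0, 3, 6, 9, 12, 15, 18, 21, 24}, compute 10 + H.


10 + H = {10 + h (mod 27) : h ∈ H}
10+0=10, 10+3=13, 10+6=16, 10+9=19, 10+12=22, 10+15=25, 10+18=1, 10+21=4, 10+24=7
10 + H = {1, 4, 7, 10, 13, 16, 19, 22, 25} = 1 + H

10 + H = {1, 4, 7, 10, 13, 16, 19, 22, 25}


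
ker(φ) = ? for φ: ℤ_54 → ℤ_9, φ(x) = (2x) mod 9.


Kernel = preimage of identity
ker(φ) = {x ∈ ℤ_54 : 2x ≡ 0 (mod 9)}. Since 9 | 54, φ is well-defined. The kernel is the cyclic subgroup ⟨9⟩ of ℤ_54 (order 6), i.e. {0, 9, 18, 27, 36, 45}

ker(φ) = {0, 9, 18, 27, 36, 45}


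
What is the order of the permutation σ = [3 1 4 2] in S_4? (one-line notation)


Cycle decomposition: (1 3 4 2)
Cycle lengths: 4
Order = lcm(4) = 4

ord(σ) = 4


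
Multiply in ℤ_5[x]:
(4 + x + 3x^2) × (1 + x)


Expand and collect like terms; reduce coefficients mod 5:
x^0: 4·1 = 4 ≡ 4 (mod 5)
x^1: 4·1 + 1·1 = 5 ≡ 0 (mod 5)
x^2: 1·1 + 3·1 = 4 ≡ 4 (mod 5)
x^3: 3·1 = 3 ≡ 3 (mod 5)
Result: 4 + 4x^2 + 3x^3

f · g = 4 + 4x^2 + 3x^3


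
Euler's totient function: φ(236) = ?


Factor n: 236 = 2^2 × 59
φ(n) = n · ∏(1 - 1/p) over distinct primes p | n
φ(236) = 236 · (1 - 1/2) · (1 - 1/59) = 116

φ(236) = 116


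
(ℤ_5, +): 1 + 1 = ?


Operation: addition mod 5
1 + 1 = (a + b) mod 5 with a = 1, b = 1

1 + 1 = 2


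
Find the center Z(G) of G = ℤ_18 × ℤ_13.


Z(G) = {g ∈ G | gx = xg for all x ∈ G}
Direct product of abelian groups is abelian, so Z(G) = G

Z(ℤ_18 × ℤ_13) = ℤ_18 × ℤ_13


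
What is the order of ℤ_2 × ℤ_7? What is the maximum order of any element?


|ℤ_2 × ℤ_7| = 2 × 7 = 14
Max element order = lcm(2,7) = 14
Cyclic? Yes (gcd=1)

|ℤ_2×ℤ_7| = 14, max element order = 14


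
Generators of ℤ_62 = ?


g generates ℤ_n iff gcd(g,n) = 1
Prime factors of 62: 2, 31
Generators are g ∈ {1,...,61} not divisible by any of these primes.
Generators: {1, 3, 5, 7, 9, 11, 13, 15, 17, 19, 21, 23, 25, 27, 29, 33, 35, 37, 39, 41, 43, 45, 47, 49, 51, 53, 55, 57, 59, 61}
Number of generators = φ(62) = 30

Generators of ℤ_62 = {1, 3, 5, 7, 9, 11, 13, 15, 17, 19, 21, 23, 25, 27, 29, 33, 35, 37, 39, 41, 43, 45, 47, 49, 51, 53, 55, 57, 59, 61}


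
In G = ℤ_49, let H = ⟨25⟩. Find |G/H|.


|⟨25⟩| = n / gcd(25, 49) = 49 / 1 = 49
H is normal (ℤ_49 is abelian).
|G/H| = |G| / |H| = 49 / 49 = 1

|G/H| = 1


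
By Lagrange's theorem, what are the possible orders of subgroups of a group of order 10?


Lagrange's theorem: |H| divides |G|
|G| = 10
Divisors of 10: 1, 2, 5, 10

Possible subgroup orders: {1, 2, 5, 10}


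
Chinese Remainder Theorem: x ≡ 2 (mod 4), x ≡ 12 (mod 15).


m₁ = 4, m₂ = 15, gcd = 1, so CRT applies. M = m₁·m₂ = 60
Let M₁ = M/m₁ = 15, M₂ = M/m₂ = 4
Find y₁ ≡ M₁⁻¹ (mod m₁): 15⁻¹ ≡ 3 (mod 4)
Find y₂ ≡ M₂⁻¹ (mod m₂): 4⁻¹ ≡ 4 (mod 15)
x = a₁·M₁·y₁ + a₂·M₂·y₂ = 2·15·3 + 12·4·4 = 282
Reduce mod 60: x ≡ 42
Check: 42 mod 4 = 2 ✓, 42 mod 15 = 12 ✓

x ≡ 42 (mod 60)


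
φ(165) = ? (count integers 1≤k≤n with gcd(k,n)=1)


Factor n: 165 = 3 × 5 × 11
φ(n) = n · ∏(1 - 1/p) over distinct primes p | n
φ(165) = 165 · (1 - 1/3) · (1 - 1/5) · (1 - 1/11) = 80

φ(165) = 80


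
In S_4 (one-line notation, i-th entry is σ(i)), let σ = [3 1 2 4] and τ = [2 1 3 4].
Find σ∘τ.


σ∘τ: apply τ first, then σ
1 →τ 2 →σ 1
2 →τ 1 →σ 3
3 →τ 3 →σ 2
4 →τ 4 →σ 4

σ∘τ = [1 3 2 4]


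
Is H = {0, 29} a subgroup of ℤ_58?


Subgroup test for H = {0, 29} in (ℤ_58, +):
(1) 0 ∈ H? Yes
(2) Closure: for all a,b ∈ H, (a+b) mod 58 ∈ H? Yes
(3) Inverses: for all a ∈ H, -a mod 58 ∈ H? Yes

Yes, H is a subgroup of ℤ_58


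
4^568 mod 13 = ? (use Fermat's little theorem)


Fermat's little theorem: if p is prime and gcd(a,p)=1, then a^(p-1) ≡ 1 (mod p)
p = 13 is prime, gcd(4,13) = 1
Reduce exponent: 568 mod 12 = 4
So 4^568 ≡ 4^4 (mod 13)
4^4 mod 13 = 9

4^568 ≡ 9 (mod 13)


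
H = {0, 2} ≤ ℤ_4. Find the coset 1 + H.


1 + H = {1 + h (mod 4) : h ∈ H}
1+0=1, 1+2=3

1 + H = {1, 3}


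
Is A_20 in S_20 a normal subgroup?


H = A_20 in S_20
A_20 has index 2 in S_20, and every subgroup of index 2 is normal

Yes, normal subgroup


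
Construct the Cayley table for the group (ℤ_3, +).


Elements: {0, 1, 2}
Operation: addition mod 3
Entry (a, b) = (a + b) mod 3

Cayley table:
  | 0 | 1 | 2
0 | 0 | 1 | 2
1 | 1 | 2 | 0
2 | 2 | 0 | 1


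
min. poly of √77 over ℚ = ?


√77 satisfies x² - 77 = 0, irreducible over ℚ since 77 is squarefree

Minimal polynomial: x² - 77


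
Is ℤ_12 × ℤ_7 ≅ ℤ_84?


Comparing ℤ_12 × ℤ_7 and ℤ_84:
gcd(12,7) = 1, so ℤ_12 × ℤ_7 ≅ ℤ_84 (CRT)

Yes, ℤ_12 × ℤ_7 ≅ ℤ_84


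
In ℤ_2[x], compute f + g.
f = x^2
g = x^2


Add coefficients mod 2:
x^0: 0 + 0 = 0 (mod 2)
x^1: 0 + 0 = 0 (mod 2)
x^2: 1 + 1 = 0 (mod 2)
Result: 0

f + g = 0


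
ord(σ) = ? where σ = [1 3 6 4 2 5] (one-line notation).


Cycle decomposition: (2 3 6 5)
Cycle lengths: 4
Order = lcm(4) = 4

ord(σ) = 4


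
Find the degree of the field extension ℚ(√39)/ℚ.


√39 has minimal polynomial x² - 39 (irreducible over ℚ since 39 is squarefree)

[ℚ(√39)/ℚ] = 2


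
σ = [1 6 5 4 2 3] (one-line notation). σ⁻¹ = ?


To find σ⁻¹, swap domain and range:
σ(1) = 1 → σ⁻¹(1) = 1
σ(2) = 6 → σ⁻¹(6) = 2
σ(3) = 5 → σ⁻¹(5) = 3
σ(4) = 4 → σ⁻¹(4) = 4
σ(5) = 2 → σ⁻¹(2) = 5
σ(6) = 3 → σ⁻¹(3) = 6

σ⁻¹ = [1 5 6 4 3 2]


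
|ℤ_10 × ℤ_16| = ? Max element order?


|ℤ_10 × ℤ_16| = 10 × 16 = 160
Max element order = lcm(10,16) = 80
Cyclic? No (gcd=2)

|ℤ_10×ℤ_16| = 160, max element order = 80


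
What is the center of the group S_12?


Z(G) = {g ∈ G | gx = xg for all x ∈ G}
S_n is non-abelian for n ≥ 3; Z(S_12) is trivial

Z(S_12) = {e}


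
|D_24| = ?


|D_n| = 2n (n rotations and n reflections)
|D_24| = 2×24 = 48

|D_24| = 48


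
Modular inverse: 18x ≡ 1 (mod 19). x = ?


Use the extended Euclidean algorithm to write 1 = 18·s + 19·t; then s mod 19 is the inverse.
Euclidean algorithm:
  18 = 0·19 + 18
  19 = 1·18 + 1
  18 = 18·1 + 0
gcd(18,19) = 1
Back-substitution gives: 18·(-1) + 19·(1) = 1
So 18⁻¹ ≡ -1 ≡ 18 (mod 19)
Check: 18 × 18 = 324 ≡ 1 (mod 19) ✓

18⁻¹ ≡ 18 (mod 19)


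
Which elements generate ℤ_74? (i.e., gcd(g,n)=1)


g generates ℤ_n iff gcd(g,n) = 1
Prime factors of 74: 2, 37
Generators are g ∈ {1,...,73} not divisible by any of these primes.
Generators: {1, 3, 5, 7, 9, 11, 13, 15, 17, 19, 21, 23, 25, 27, 29, 31, 33, 35, 39, 41, 43, 45, 47, 49, 51, 53, 55, 57, 59, 61, 63, 65, 67, 69, 71, 73}
Number of generators = φ(74) = 36

Generators of ℤ_74 = {1, 3, 5, 7, 9, 11, 13, 15, 17, 19, 21, 23, 25, 27, 29, 31, 33, 35, 39, 41, 43, 45, 47, 49, 51, 53, 55, 57, 59, 61, 63, 65, 67, 69, 71, 73}


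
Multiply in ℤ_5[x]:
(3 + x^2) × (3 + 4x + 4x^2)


Expand and collect like terms; reduce coefficients mod 5:
x^0: 3·3 = 9 ≡ 4 (mod 5)
x^1: 3·4 + 0·3 = 12 ≡ 2 (mod 5)
x^2: 3·4 + 0·4 + 1·3 = 15 ≡ 0 (mod 5)
x^3: 0·4 + 1·4 = 4 ≡ 4 (mod 5)
x^4: 1·4 = 4 ≡ 4 (mod 5)
Result: 4 + 2x + 4x^3 + 4x^4

f · g = 4 + 2x + 4x^3 + 4x^4


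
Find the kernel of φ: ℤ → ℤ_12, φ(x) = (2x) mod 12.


Kernel = preimage of identity
ker(φ) = {x ∈ ℤ : 2x ≡ 0 (mod 12)}. gcd(2,12) = 2, so 2x ≡ 0 (mod 12) ⟺ x ≡ 0 (mod 12/2 = 6). Hence ker(φ) = 6ℤ

ker(φ) = 6ℤ


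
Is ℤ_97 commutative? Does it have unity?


ℤ_97 is a commutative ring with unity 1; 97 is prime, so ℤ_97 is a field (hence an integral domain)
Commutative: Yes
Integral domain: Yes
Has unity: Yes

ℤ_97: Commutative=Yes, Unity=Yes


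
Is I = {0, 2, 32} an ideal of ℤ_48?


Check ideal conditions for I = {0, 2, 32} in ℤ_48:
(1) I is an additive subgroup? No
(2) For r ∈ ℤ_48 and a ∈ I: r·a ∈ I? No  [counterexample: r=2, a=2, r·a mod 48 = 4 ∉ I]

No, I is not an ideal of ℤ_48


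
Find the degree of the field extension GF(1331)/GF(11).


GF(1331) = GF(11^3), so the extension degree is 3

[GF(1331)/GF(11)] = 3


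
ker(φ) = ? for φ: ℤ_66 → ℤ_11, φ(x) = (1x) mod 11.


Kernel = preimage of identity
ker(φ) = {x ∈ ℤ_66 : 1x ≡ 0 (mod 11)}. Since 11 | 66, φ is well-defined. The kernel is the cyclic subgroup ⟨11⟩ of ℤ_66 (order 6), i.e. {0, 11, 22, 33, 44, 55}

ker(φ) = {0, 11, 22, 33, 44, 55}


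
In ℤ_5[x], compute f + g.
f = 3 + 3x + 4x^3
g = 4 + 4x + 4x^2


Add coefficients mod 5:
x^0: 3 + 4 = 2 (mod 5)
x^1: 3 + 4 = 2 (mod 5)
x^2: 0 + 4 = 4 (mod 5)
x^3: 4 + 0 = 4 (mod 5)
Result: 2 + 2x + 4x^2 + 4x^3

f + g = 2 + 2x + 4x^2 + 4x^3


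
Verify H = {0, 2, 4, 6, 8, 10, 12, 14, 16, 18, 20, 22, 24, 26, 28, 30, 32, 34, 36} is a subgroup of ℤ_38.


Subgroup test for H = {0, 2, 4, 6, 8, 10, 12, 14, 16, 18, 20, 22, 24, 26, 28, 30, 32, 34, 36} in (ℤ_38, +):
(1) 0 ∈ H? Yes
(2) Closure: for all a,b ∈ H, (a+b) mod 38 ∈ H? Yes
(3) Inverses: for all a ∈ H, -a mod 38 ∈ H? Yes

Yes, H is a subgroup of ℤ_38


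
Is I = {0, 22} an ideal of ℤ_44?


Check ideal conditions for I = {0, 22} in ℤ_44:
(1) I is an additive subgroup? Yes
(2) For r ∈ ℤ_44 and a ∈ I: r·a ∈ I? Yes

Yes, I is an ideal of ℤ_44


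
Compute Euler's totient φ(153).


Factor n: 153 = 3^2 × 17
φ(n) = n · ∏(1 - 1/p) over distinct primes p | n
φ(153) = 153 · (1 - 1/3) · (1 - 1/17) = 96

φ(153) = 96


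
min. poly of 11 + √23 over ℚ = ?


Let α = 11 + √23. Then α - 11 = √23, so (α - 11)² = 23, giving α² - 22α + 98 = 0. Degree 2 and α ∉ ℚ, so this is the minimal polynomial.

Minimal polynomial: x² - 22x + 98


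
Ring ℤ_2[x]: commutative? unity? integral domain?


ℤ_2 is a field (n prime), so ℤ_2[x] is a commutative integral domain with unity
Commutative: Yes
Integral domain: Yes
Has unity: Yes

ℤ_2[x]: Commutative=Yes, Unity=Yes


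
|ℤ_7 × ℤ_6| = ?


|A × B| = |A| · |B|
|ℤ_7 × ℤ_6| = 7 × 6 = 42

|ℤ_7 × ℤ_6| = 42


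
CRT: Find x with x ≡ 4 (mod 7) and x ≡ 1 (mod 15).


m₁ = 7, m₂ = 15, gcd = 1, so CRT applies. M = m₁·m₂ = 105
Let M₁ = M/m₁ = 15, M₂ = M/m₂ = 7
Find y₁ ≡ M₁⁻¹ (mod m₁): 15⁻¹ ≡ 1 (mod 7)
Find y₂ ≡ M₂⁻¹ (mod m₂): 7⁻¹ ≡ 13 (mod 15)
x = a₁·M₁·y₁ + a₂·M₂·y₂ = 4·15·1 + 1·7·13 = 151
Reduce mod 105: x ≡ 46
Check: 46 mod 7 = 4 ✓, 46 mod 15 = 1 ✓

x ≡ 46 (mod 105)


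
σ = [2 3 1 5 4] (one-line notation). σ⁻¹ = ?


To find σ⁻¹, swap domain and range:
σ(1) = 2 → σ⁻¹(2) = 1
σ(2) = 3 → σ⁻¹(3) = 2
σ(3) = 1 → σ⁻¹(1) = 3
σ(4) = 5 → σ⁻¹(5) = 4
σ(5) = 4 → σ⁻¹(4) = 5

σ⁻¹ = [3 1 2 5 4]


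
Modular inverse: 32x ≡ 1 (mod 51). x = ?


Use the extended Euclidean algorithm to write 1 = 32·s + 51·t; then s mod 51 is the inverse.
Euclidean algorithm:
  32 = 0·51 + 32
  51 = 1·32 + 19
  32 = 1·19 + 13
  19 = 1·13 + 6
  13 = 2·6 + 1
  6 = 6·1 + 0
gcd(32,51) = 1
Back-substitution gives: 32·(8) + 51·(-5) = 1
So 32⁻¹ ≡ 8 ≡ 8 (mod 51)
Check: 32 × 8 = 256 ≡ 1 (mod 51) ✓

32⁻¹ ≡ 8 (mod 51)


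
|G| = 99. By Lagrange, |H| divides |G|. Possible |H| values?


Lagrange's theorem: |H| divides |G|
|G| = 99
Divisors of 99: 1, 3, 9, 11, 33, 99

Possible subgroup orders: {1, 3, 9, 11, 33, 99}


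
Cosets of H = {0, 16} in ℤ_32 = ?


H = {0, 16}, |H| = 2
Number of cosets = |G|/|H| = 32/2 = 16
0 + H = {0, 16}
1 + H = {1, 17}
2 + H = {2, 18}
3 + H = {3, 19}
4 + H = {4, 20}
5 + H = {5, 21}
6 + H = {6, 22}
7 + H = {7, 23}
8 + H = {8, 24}
9 + H = {9, 25}
10 + H = {10, 26}
11 + H = {11, 27}
12 + H = {12, 28}
13 + H = {13, 29}
14 + H = {14, 30}
15 + H = {15, 31}

Cosets: 0+H={0,16}; 1+H={1,17}; 2+H={2,18}; 3+H={3,19}; 4+H={4,20}; 5+H={5,21}; 6+H={6,22}; 7+H={7,23}; 8+H={8,24}; 9+H={9,25}; 10+H={10,26}; 11+H={11,27}; 12+H={12,28}; 13+H={13,29}; 14+H={14,30}; 15+H={15,31}


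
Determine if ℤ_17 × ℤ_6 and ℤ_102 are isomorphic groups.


Comparing ℤ_17 × ℤ_6 and ℤ_102:
gcd(17,6) = 1, so ℤ_17 × ℤ_6 ≅ ℤ_102 (CRT)

Yes, ℤ_17 × ℤ_6 ≅ ℤ_102


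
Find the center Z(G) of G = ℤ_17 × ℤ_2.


Z(G) = {g ∈ G | gx = xg for all x ∈ G}
Direct product of abelian groups is abelian, so Z(G) = G

Z(ℤ_17 × ℤ_2) = ℤ_17 × ℤ_2


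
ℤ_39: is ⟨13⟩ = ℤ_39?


g generates ℤ_n iff gcd(g, n) = 1
gcd(13, 39) = 13
Since gcd = 13 ≠ 1, ⟨13⟩ has order 3 < 39, so 13 is not a generator.

No, 13 does not generate ℤ_39


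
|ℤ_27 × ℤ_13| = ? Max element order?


|ℤ_27 × ℤ_13| = 27 × 13 = 351
Max element order = lcm(27,13) = 351
Cyclic? Yes (gcd=1)

|ℤ_27×ℤ_13| = 351, max element order = 351


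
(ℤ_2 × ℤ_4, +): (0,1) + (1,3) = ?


Operation: componentwise addition mod (2, 4)
(0,1) + (1,3) = ((a₁+b₁) mod 2, (a₂+b₂) mod 4) with a = (0,1), b = (1,3)

(0,1) + (1,3) = (1,0)


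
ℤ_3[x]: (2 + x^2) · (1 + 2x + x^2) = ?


Expand and collect like terms; reduce coefficients mod 3:
x^0: 2·1 = 2 ≡ 2 (mod 3)
x^1: 2·2 + 0·1 = 4 ≡ 1 (mod 3)
x^2: 2·1 + 0·2 + 1·1 = 3 ≡ 0 (mod 3)
x^3: 0·1 + 1·2 = 2 ≡ 2 (mod 3)
x^4: 1·1 = 1 ≡ 1 (mod 3)
Result: 2 + x + 2x^3 + x^4

f · g = 2 + x + 2x^3 + x^4


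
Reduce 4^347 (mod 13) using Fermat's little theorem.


Fermat's little theorem: if p is prime and gcd(a,p)=1, then a^(p-1) ≡ 1 (mod p)
p = 13 is prime, gcd(4,13) = 1
Reduce exponent: 347 mod 12 = 11
So 4^347 ≡ 4^11 (mod 13)
4^11 mod 13 = 10

4^347 ≡ 10 (mod 13)


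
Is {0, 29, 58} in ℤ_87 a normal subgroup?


H = {0, 29, 58} in ℤ_87
ℤ_87 is abelian; every subgroup of an abelian group is normal

Yes, normal subgroup


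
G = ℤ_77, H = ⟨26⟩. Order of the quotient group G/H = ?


|⟨26⟩| = n / gcd(26, 77) = 77 / 1 = 77
H is normal (ℤ_77 is abelian).
|G/H| = |G| / |H| = 77 / 77 = 1

|G/H| = 1


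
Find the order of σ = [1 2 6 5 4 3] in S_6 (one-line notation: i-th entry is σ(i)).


Cycle decomposition: (3 6) (4 5)
Cycle lengths: 2, 2
Order = lcm(2, 2) = 2

ord(σ) = 2


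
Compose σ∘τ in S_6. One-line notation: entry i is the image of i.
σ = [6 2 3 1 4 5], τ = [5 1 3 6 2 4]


σ∘τ: apply τ first, then σ
1 →τ 5 →σ 4
2 →τ 1 →σ 6
3 →τ 3 →σ 3
4 →τ 6 →σ 5
5 →τ 2 →σ 2
6 →τ 4 →σ 1

σ∘τ = [4 6 3 5 2 1]


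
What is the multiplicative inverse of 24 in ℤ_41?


Use the extended Euclidean algorithm to write 1 = 24·s + 41·t; then s mod 41 is the inverse.
Euclidean algorithm:
  24 = 0·41 + 24
  41 = 1·24 + 17
  24 = 1·17 + 7
  17 = 2·7 + 3
  7 = 2·3 + 1
  3 = 3·1 + 0
gcd(24,41) = 1
Back-substitution gives: 24·(12) + 41·(-7) = 1
So 24⁻¹ ≡ 12 ≡ 12 (mod 41)
Check: 24 × 12 = 288 ≡ 1 (mod 41) ✓

24⁻¹ ≡ 12 (mod 41)


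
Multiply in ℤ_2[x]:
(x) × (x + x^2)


Expand and collect like terms; reduce coefficients mod 2:
x^0: 0·0 = 0 ≡ 0 (mod 2)
x^1: 0·1 + 1·0 = 0 ≡ 0 (mod 2)
x^2: 0·1 + 1·1 = 1 ≡ 1 (mod 2)
x^3: 1·1 = 1 ≡ 1 (mod 2)
Result: x^2 + x^3

f · g = x^2 + x^3


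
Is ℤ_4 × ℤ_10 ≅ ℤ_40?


Comparing ℤ_4 × ℤ_10 and ℤ_40:
gcd(4,10) = 2 ≠ 1. Max element order in ℤ_4×ℤ_10 is lcm(4,10) = 20 < 40, so it has no element of order 40

No, ℤ_4 × ℤ_10 ≇ ℤ_40


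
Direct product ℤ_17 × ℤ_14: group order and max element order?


|ℤ_17 × ℤ_14| = 17 × 14 = 238
Max element order = lcm(17,14) = 238
Cyclic? Yes (gcd=1)

|ℤ_17×ℤ_14| = 238, max element order = 238


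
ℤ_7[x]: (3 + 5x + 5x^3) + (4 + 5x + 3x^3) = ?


Add coefficients mod 7:
x^0: 3 + 4 = 0 (mod 7)
x^1: 5 + 5 = 3 (mod 7)
x^2: 0 + 0 = 0 (mod 7)
x^3: 5 + 3 = 1 (mod 7)
Result: 3x + x^3

f + g = 3x + x^3


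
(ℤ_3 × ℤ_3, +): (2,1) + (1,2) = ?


Operation: componentwise addition mod (3, 3)
(2,1) + (1,2) = ((a₁+b₁) mod 3, (a₂+b₂) mod 3) with a = (2,1), b = (1,2)

(2,1) + (1,2) = (0,0)


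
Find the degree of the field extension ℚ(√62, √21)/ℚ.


[ℚ(√62,√21):ℚ] = [ℚ(√62,√21):ℚ(√62)]·[ℚ(√62):ℚ] = 2·2 = 4

[ℚ(√62, √21)/ℚ] = 4


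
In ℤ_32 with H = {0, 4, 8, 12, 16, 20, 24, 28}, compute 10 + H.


10 + H = {10 + h (mod 32) : h ∈ H}
10+0=10, 10+4=14, 10+8=18, 10+12=22, 10+16=26, 10+20=30, 10+24=2, 10+28=6
10 + H = {2, 6, 10, 14, 18, 22, 26, 30} = 2 + H

10 + H = {2, 6, 10, 14, 18, 22, 26, 30}


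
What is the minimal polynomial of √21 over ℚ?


√21 satisfies x² - 21 = 0, irreducible over ℚ since 21 is squarefree

Minimal polynomial: x² - 21


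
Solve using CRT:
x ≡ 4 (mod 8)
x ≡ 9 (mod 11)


m₁ = 8, m₂ = 11, gcd = 1, so CRT applies. M = m₁·m₂ = 88
Let M₁ = M/m₁ = 11, M₂ = M/m₂ = 8
Find y₁ ≡ M₁⁻¹ (mod m₁): 11⁻¹ ≡ 3 (mod 8)
Find y₂ ≡ M₂⁻¹ (mod m₂): 8⁻¹ ≡ 7 (mod 11)
x = a₁·M₁·y₁ + a₂·M₂·y₂ = 4·11·3 + 9·8·7 = 636
Reduce mod 88: x ≡ 20
Check: 20 mod 8 = 4 ✓, 20 mod 11 = 9 ✓

x ≡ 20 (mod 88)


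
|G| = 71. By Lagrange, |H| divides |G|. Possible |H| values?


Lagrange's theorem: |H| divides |G|
|G| = 71
Divisors of 71: 1, 71

Possible subgroup orders: {1, 71}


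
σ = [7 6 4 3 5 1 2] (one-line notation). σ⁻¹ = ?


To find σ⁻¹, swap domain and range:
σ(1) = 7 → σ⁻¹(7) = 1
σ(2) = 6 → σ⁻¹(6) = 2
σ(3) = 4 → σ⁻¹(4) = 3
σ(4) = 3 → σ⁻¹(3) = 4
σ(5) = 5 → σ⁻¹(5) = 5
σ(6) = 1 → σ⁻¹(1) = 6
σ(7) = 2 → σ⁻¹(2) = 7

σ⁻¹ = [6 7 4 3 5 2 1]


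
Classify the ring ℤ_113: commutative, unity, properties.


ℤ_113 is a commutative ring with unity 1; 113 is prime, so ℤ_113 is a field (hence an integral domain)
Commutative: Yes
Integral domain: Yes
Has unity: Yes

ℤ_113: Commutative=Yes, Unity=Yes


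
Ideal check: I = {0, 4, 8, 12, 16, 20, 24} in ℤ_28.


Check ideal conditions for I = {0, 4, 8, 12, 16, 20, 24} in ℤ_28:
(1) I is an additive subgroup? Yes
(2) For r ∈ ℤ_28 and a ∈ I: r·a ∈ I? Yes

Yes, I is an ideal of ℤ_28


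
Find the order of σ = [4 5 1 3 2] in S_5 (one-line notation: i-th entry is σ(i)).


Cycle decomposition: (1 4 3) (2 5)
Cycle lengths: 3, 2
Order = lcm(3, 2) = 6

ord(σ) = 6


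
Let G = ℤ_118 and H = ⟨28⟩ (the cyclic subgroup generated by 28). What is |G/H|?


|⟨28⟩| = n / gcd(28, 118) = 118 / 2 = 59
H is normal (ℤ_118 is abelian).
|G/H| = |G| / |H| = 118 / 59 = 2

|G/H| = 2


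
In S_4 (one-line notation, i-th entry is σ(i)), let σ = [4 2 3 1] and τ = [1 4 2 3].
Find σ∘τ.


σ∘τ: apply τ first, then σ
1 →τ 1 →σ 4
2 →τ 4 →σ 1
3 →τ 2 →σ 2
4 →τ 3 →σ 3

σ∘τ = [4 1 2 3]


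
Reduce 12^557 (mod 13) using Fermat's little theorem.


Fermat's little theorem: if p is prime and gcd(a,p)=1, then a^(p-1) ≡ 1 (mod p)
p = 13 is prime, gcd(12,13) = 1
Reduce exponent: 557 mod 12 = 5
So 12^557 ≡ 12^5 (mod 13)
12^5 mod 13 = 12

12^557 ≡ 12 (mod 13)


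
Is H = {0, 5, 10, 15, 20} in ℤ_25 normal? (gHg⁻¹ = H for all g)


H = {0, 5, 10, 15, 20} in ℤ_25
ℤ_25 is abelian; every subgroup of an abelian group is normal

Yes, normal subgroup


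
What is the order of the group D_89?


|D_n| = 2n (n rotations and n reflections)
|D_89| = 2×89 = 178

|D_89| = 178


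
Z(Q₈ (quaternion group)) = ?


Z(G) = {g ∈ G | gx = xg for all x ∈ G}
In Q₈ = {±1, ±i, ±j, ±k}, only ±1 commute with every element

Z(Q₈ (quaternion group)) = {1, -1}


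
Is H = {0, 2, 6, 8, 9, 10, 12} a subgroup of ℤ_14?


Subgroup test for H = {0, 2, 6, 8, 9, 10, 12} in (ℤ_14, +):
(1) 0 ∈ H? Yes
(2) Closure: for all a,b ∈ H, (a+b) mod 14 ∈ H? No  [counterexample: 2 + 2 = 4 ∉ H]
(3) Inverses: for all a ∈ H, -a mod 14 ∈ H? No

No, H is not a subgroup of ℤ_14


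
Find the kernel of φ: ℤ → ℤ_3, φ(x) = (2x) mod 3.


Kernel = preimage of identity
ker(φ) = {x ∈ ℤ : 2x ≡ 0 (mod 3)}. gcd(2,3) = 1, so 2x ≡ 0 (mod 3) ⟺ x ≡ 0 (mod 3/1 = 3). Hence ker(φ) = 3ℤ

ker(φ) = 3ℤ


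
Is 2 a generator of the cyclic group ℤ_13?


g generates ℤ_n iff gcd(g, n) = 1
gcd(2, 13) = 1
Since gcd = 1, 2 is a generator.

Yes, 2 generates ℤ_13


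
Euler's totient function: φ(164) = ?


Factor n: 164 = 2^2 × 41
φ(n) = n · ∏(1 - 1/p) over distinct primes p | n
φ(164) = 164 · (1 - 1/2) · (1 - 1/41) = 80

φ(164) = 80


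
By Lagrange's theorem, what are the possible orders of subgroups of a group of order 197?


Lagrange's theorem: |H| divides |G|
|G| = 197
Divisors of 197: 1, 197

Possible subgroup orders: {1, 197}


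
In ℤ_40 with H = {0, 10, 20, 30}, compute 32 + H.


32 + H = {32 + h (mod 40) : h ∈ H}
32+0=32, 32+10=2, 32+20=12, 32+30=22
32 + H = {2, 12, 22, 32} = 2 + H

32 + H = {2, 12, 22, 32}


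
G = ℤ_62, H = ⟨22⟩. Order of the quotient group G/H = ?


|⟨22⟩| = n / gcd(22, 62) = 62 / 2 = 31
H is normal (ℤ_62 is abelian).
|G/H| = |G| / |H| = 62 / 31 = 2

|G/H| = 2


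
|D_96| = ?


|D_n| = 2n (n rotations and n reflections)
|D_96| = 2×96 = 192

|D_96| = 192


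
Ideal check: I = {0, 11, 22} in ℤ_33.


Check ideal conditions for I = {0, 11, 22} in ℤ_33:
(1) I is an additive subgroup? Yes
(2) For r ∈ ℤ_33 and a ∈ I: r·a ∈ I? Yes

Yes, I is an ideal of ℤ_33


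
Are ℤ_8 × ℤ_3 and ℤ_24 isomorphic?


Comparing ℤ_8 × ℤ_3 and ℤ_24:
gcd(8,3) = 1, so ℤ_8 × ℤ_3 ≅ ℤ_24 (CRT)

Yes, ℤ_8 × ℤ_3 ≅ ℤ_24


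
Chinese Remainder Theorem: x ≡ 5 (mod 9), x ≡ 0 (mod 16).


m₁ = 9, m₂ = 16, gcd = 1, so CRT applies. M = m₁·m₂ = 144
Let M₁ = M/m₁ = 16, M₂ = M/m₂ = 9
Find y₁ ≡ M₁⁻¹ (mod m₁): 16⁻¹ ≡ 4 (mod 9)
Find y₂ ≡ M₂⁻¹ (mod m₂): 9⁻¹ ≡ 9 (mod 16)
x = a₁·M₁·y₁ + a₂·M₂·y₂ = 5·16·4 + 0·9·9 = 320
Reduce mod 144: x ≡ 32
Check: 32 mod 9 = 5 ✓, 32 mod 16 = 0 ✓

x ≡ 32 (mod 144)


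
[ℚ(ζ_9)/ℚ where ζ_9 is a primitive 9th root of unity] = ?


[ℚ(ζ_n):ℚ] = deg Φ_n(x) = φ(n). Here φ(9) = 6

[ℚ(ζ_9)/ℚ where ζ_9 is a primitive 9th root of unity] = 6


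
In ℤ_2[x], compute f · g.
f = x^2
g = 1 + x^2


Expand and collect like terms; reduce coefficients mod 2:
x^0: 0·1 = 0 ≡ 0 (mod 2)
x^1: 0·0 + 0·1 = 0 ≡ 0 (mod 2)
x^2: 0·1 + 0·0 + 1·1 = 1 ≡ 1 (mod 2)
x^3: 0·1 + 1·0 = 0 ≡ 0 (mod 2)
x^4: 1·1 = 1 ≡ 1 (mod 2)
Result: x^2 + x^4

f · g = x^2 + x^4


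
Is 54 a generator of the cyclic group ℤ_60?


g generates ℤ_n iff gcd(g, n) = 1
gcd(54, 60) = 6
Since gcd = 6 ≠ 1, ⟨54⟩ has order 10 < 60, so 54 is not a generator.

No, 54 does not generate ℤ_60


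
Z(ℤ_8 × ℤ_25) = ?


Z(G) = {g ∈ G | gx = xg for all x ∈ G}
Direct product of abelian groups is abelian, so Z(G) = G

Z(ℤ_8 × ℤ_25) = ℤ_8 × ℤ_25


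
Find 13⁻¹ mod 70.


Use the extended Euclidean algorithm to write 1 = 13·s + 70·t; then s mod 70 is the inverse.
Euclidean algorithm:
  13 = 0·70 + 13
  70 = 5·13 + 5
  13 = 2·5 + 3
  5 = 1·3 + 2
  3 = 1·2 + 1
  2 = 2·1 + 0
gcd(13,70) = 1
Back-substitution gives: 13·(27) + 70·(-5) = 1
So 13⁻¹ ≡ 27 ≡ 27 (mod 70)
Check: 13 × 27 = 351 ≡ 1 (mod 70) ✓

13⁻¹ ≡ 27 (mod 70)


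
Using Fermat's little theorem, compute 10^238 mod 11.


Fermat's little theorem: if p is prime and gcd(a,p)=1, then a^(p-1) ≡ 1 (mod p)
p = 11 is prime, gcd(10,11) = 1
Reduce exponent: 238 mod 10 = 8
So 10^238 ≡ 10^8 (mod 11)
10^8 mod 11 = 1

10^238 ≡ 1 (mod 11)


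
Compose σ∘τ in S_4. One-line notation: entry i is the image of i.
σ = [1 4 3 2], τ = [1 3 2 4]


σ∘τ: apply τ first, then σ
1 →τ 1 →σ 1
2 →τ 3 →σ 3
3 →τ 2 →σ 4
4 →τ 4 →σ 2

σ∘τ = [1 3 4 2]


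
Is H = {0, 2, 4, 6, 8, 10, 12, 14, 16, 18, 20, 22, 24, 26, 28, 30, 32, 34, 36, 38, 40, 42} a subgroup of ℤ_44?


Subgroup test for H = {0, 2, 4, 6, 8, 10, 12, 14, 16, 18, 20, 22, 24, 26, 28, 30, 32, 34, 36, 38, 40, 42} in (ℤ_44, +):
(1) 0 ∈ H? Yes
(2) Closure: for all a,b ∈ H, (a+b) mod 44 ∈ H? Yes
(3) Inverses: for all a ∈ H, -a mod 44 ∈ H? Yes

Yes, H is a subgroup of ℤ_44


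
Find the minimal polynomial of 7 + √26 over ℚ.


Let α = 7 + √26. Then α - 7 = √26, so (α - 7)² = 26, giving α² - 14α + 23 = 0. Degree 2 and α ∉ ℚ, so this is the minimal polynomial.

Minimal polynomial: x² - 14x + 23


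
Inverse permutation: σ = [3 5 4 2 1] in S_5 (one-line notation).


To find σ⁻¹, swap domain and range:
σ(1) = 3 → σ⁻¹(3) = 1
σ(2) = 5 → σ⁻¹(5) = 2
σ(3) = 4 → σ⁻¹(4) = 3
σ(4) = 2 → σ⁻¹(2) = 4
σ(5) = 1 → σ⁻¹(1) = 5

σ⁻¹ = [5 4 1 3 2]


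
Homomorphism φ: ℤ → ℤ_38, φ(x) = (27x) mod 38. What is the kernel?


Kernel = preimage of identity
ker(φ) = {x ∈ ℤ : 27x ≡ 0 (mod 38)}. gcd(27,38) = 1, so 27x ≡ 0 (mod 38) ⟺ x ≡ 0 (mod 38/1 = 38). Hence ker(φ) = 38ℤ

ker(φ) = 38ℤ
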